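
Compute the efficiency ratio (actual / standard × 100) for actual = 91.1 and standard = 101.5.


Efficiency = (actual / standard) × 100
= (91.1 / 101.5) × 100
= 89.8%


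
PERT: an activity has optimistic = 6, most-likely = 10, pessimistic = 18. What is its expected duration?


te = (o + 4m + p) / 6
= (6 + 4×10 + 18) / 6
= (6 + 40 + 18) / 6
= 64 / 6
= 10.67


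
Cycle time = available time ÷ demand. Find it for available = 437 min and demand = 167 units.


Cycle time = available time / demand
= 437 / 167
= 2.62 min/unit


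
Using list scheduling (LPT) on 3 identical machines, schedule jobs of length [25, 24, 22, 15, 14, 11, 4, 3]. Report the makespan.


Jobs (LPT sorted): [25, 24, 22, 15, 14, 11, 4, 3]
Machines: 3
  J=25 → Machine 1 (load: 0+25=25)
  J=24 → Machine 2 (load: 0+24=24)
  J=22 → Machine 3 (load: 0+22=22)
  J=15 → Machine 3 (load: 22+15=37)
  J=14 → Machine 2 (load: 24+14=38)
  J=11 → Machine 1 (load: 25+11=36)
  J=4 → Machine 1 (load: 36+4=40)
  J=3 → Machine 3 (load: 37+3=40)
Machine loads: [40, 38, 40]
Makespan = max = 40 time units


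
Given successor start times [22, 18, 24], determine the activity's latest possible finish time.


LF = min of all successor start times
Successors start at: [22, 18, 24]
LF = min(22, 18, 24)
= 18


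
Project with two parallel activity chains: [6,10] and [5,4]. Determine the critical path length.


Path A: 6 + 10 = 16
Path B: 5 + 4 = 9
Critical path = longest = max(16, 9)
= 16 (Path A)


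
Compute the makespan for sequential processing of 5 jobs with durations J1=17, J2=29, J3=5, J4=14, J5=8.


Sequential makespan: sum all processing times
= 17 + 29 + 5 + 14 + 8
= 73 time units


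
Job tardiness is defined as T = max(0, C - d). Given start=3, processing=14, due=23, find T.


Completion = start + processing = 3 + 14 = 17
Tardiness = max(0, C - d) = max(0, 17 - 23)
= max(0, -6)
= 0


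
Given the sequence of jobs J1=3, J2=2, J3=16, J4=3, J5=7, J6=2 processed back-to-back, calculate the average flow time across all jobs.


Completion times:
  J1: completes at 3
  J2: completes at 5
  J3: completes at 21
  J4: completes at 24
  J5: completes at 31
  J6: completes at 33
Sum = 117
Average = 117/6
= 19.50


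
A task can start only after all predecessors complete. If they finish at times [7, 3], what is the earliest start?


ES = max of all predecessor completion times
Predecessors: [7, 3]
ES = max(7, 3)
= 7


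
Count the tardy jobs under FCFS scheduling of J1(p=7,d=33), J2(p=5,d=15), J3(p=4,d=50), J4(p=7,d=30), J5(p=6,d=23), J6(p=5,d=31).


Completion vs due date:
  J1: C=7, d=33 → on time
  J2: C=12, d=15 → on time
  J3: C=16, d=50 → on time
  J4: C=23, d=30 → on time
  J5: C=29, d=23 → TARDY
  J6: C=34, d=31 → TARDY
Tardy jobs: J5, J6
Count = 2


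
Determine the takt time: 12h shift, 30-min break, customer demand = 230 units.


Available = 12×60 - 30 = 690 min
Takt time = 690 / 230
= 3.00 min/unit


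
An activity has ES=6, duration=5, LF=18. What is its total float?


EF = ES + duration = 6 + 5 = 11
LS = LF - duration = 18 - 5 = 13
Total Float = LF - EF = 18 - 11
(or LS - ES = 13 - 6)
= 7


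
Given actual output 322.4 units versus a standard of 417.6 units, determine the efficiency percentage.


Efficiency = (actual / standard) × 100
= (322.4 / 417.6) × 100
= 77.2%


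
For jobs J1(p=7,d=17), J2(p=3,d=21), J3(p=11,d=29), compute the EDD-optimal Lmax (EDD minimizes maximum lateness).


EDD order: J1 → J2 → J3
Completion and lateness:
  J1: C=7, d=17, L=7-17=-10
  J2: C=10, d=21, L=10-21=-11
  J3: C=21, d=29, L=21-29=-8
Lmax = max(-10, -11, -8)
= -8


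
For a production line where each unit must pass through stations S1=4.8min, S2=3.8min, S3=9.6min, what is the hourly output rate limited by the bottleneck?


Bottleneck = longest station time
Station times: [4.8, 3.8, 9.6]
Max = 9.6 min
Rate = 60 / 9.6
= 6.25 units/hour (bottleneck: 9.6min)


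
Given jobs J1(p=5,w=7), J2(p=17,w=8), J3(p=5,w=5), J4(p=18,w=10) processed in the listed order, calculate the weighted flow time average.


Completion times:
  J1: C=5, w×C=7×5=35
  J2: C=22, w×C=8×22=176
  J3: C=27, w×C=5×27=135
  J4: C=45, w×C=10×45=450
Sum w×C = 796
Sum w = 30
Weighted avg = 796/30
= 26.53


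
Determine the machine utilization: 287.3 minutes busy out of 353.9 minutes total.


Utilization = busy / total × 100
= 287.3 / 353.9 × 100
= 81.2%


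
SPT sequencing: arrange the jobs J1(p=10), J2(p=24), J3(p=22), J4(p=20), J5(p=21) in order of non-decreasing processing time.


SPT: sort by shortest processing time
  J1: p=10
  J4: p=20
  J5: p=21
  J3: p=22
  J2: p=24
Order: J1 → J4 → J5 → J3 → J2


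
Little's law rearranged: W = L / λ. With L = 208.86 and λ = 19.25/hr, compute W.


Little's law: L = λW → W = L / λ
= 208.86 / 19.25
= 10.85 hours


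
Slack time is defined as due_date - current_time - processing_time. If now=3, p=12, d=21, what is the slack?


Slack = due - current_time - processing
= 21 - 3 - 12
= 6


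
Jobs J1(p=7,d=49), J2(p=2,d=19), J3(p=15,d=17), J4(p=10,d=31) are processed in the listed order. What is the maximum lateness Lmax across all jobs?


Lateness per job (L = C - d):
  J1: C=7, d=49, L=-42
  J2: C=9, d=19, L=-10
  J3: C=24, d=17, L=7
  J4: C=34, d=31, L=3
Lmax = max(-42, -10, 7, 3)
= 7


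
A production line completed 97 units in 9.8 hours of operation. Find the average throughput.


Throughput = units / time
= 97 / 9.8
= 9.9 units/hour


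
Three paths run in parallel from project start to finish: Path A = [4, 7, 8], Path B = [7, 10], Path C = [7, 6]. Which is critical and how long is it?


Path A: 4 + 7 + 8 = 19
Path B: 7 + 10 = 17
Path C: 7 + 6 = 13
Critical path = longest = max(19, 17, 13)
= 19 (Path A)


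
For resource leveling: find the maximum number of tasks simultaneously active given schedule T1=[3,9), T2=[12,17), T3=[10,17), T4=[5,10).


Check each time point for overlaps:
  t=5: 2 tasks active (T1, T4)
Max concurrent = 2


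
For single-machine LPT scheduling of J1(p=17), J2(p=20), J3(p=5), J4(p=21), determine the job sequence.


LPT: sort by longest processing time first
  J4: p=21
  J2: p=20
  J1: p=17
  J3: p=5
Order: J4 → J2 → J1 → J3


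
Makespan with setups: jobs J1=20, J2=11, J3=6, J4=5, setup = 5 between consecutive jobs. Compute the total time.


Makespan = Σ processing + (n-1) × setup
= (20 + 11 + 6 + 5) + (4-1)×5
= 42 + 15
= 57 time units


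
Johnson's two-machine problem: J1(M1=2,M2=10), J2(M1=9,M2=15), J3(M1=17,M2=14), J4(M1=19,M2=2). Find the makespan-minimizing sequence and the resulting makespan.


Johnson's rule:
Group 1 (M1≤M2, sort by M1): ['J1', 'J2']
Group 2 (M1>M2, sort desc M2): ['J3', 'J4']
Sequence: J1 → J2 → J3 → J4
Makespan calculation:
  J1: M1 done=2, M2 done=12
  J2: M1 done=11, M2 done=27
  J3: M1 done=28, M2 done=42
  J4: M1 done=47, M2 done=49
= Sequence: J1 → J2 → J3 → J4, Makespan: 49


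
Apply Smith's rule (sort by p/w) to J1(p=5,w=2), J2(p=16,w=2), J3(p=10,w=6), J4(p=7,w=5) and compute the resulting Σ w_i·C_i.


WSPT order (by p/w): J4 → J3 → J1 → J2
  J4: C=7, w·C=5×7=35
  J3: C=17, w·C=6×17=102
  J1: C=22, w·C=2×22=44
  J2: C=38, w·C=2×38=76
Σ w·C = 257
= 257


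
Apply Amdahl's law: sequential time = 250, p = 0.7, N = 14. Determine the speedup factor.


Amdahl's law: T_p = T × ((1-p) + p/N)
= 250 × ((1-0.7) + 0.7/14)
= 250 × (0.30 + 0.0500)
= 250 × 0.3500
= 87.50
Speedup = 250/87.50
= 2.86×


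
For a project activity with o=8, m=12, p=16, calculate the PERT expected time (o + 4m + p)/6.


te = (o + 4m + p) / 6
= (8 + 4×12 + 16) / 6
= (8 + 48 + 16) / 6
= 72 / 6
= 12.00


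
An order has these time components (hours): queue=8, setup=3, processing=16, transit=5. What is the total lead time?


Lead time = queue + setup + processing + transit
= 8 + 3 + 16 + 5
= 32 hours


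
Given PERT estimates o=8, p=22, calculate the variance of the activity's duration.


σ² = ((p - o) / 6)² = (p - o)² / 36
= (22 - 8)² / 36
= 14² / 36
= 196 / 36
= 5.4444


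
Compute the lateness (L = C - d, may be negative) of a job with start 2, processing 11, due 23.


Completion = 2 + 11 = 13
Lateness = C - d = 13 - 23
= -10


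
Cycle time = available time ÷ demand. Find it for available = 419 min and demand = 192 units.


Cycle time = available time / demand
= 419 / 192
= 2.18 min/unit


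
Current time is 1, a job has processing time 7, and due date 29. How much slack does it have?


Slack = due - current_time - processing
= 29 - 1 - 7
= 21


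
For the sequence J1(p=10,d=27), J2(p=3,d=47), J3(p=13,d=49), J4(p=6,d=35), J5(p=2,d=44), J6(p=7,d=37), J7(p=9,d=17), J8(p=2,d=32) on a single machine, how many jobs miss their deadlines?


Completion vs due date:
  J1: C=10, d=27 → on time
  J2: C=13, d=47 → on time
  J3: C=26, d=49 → on time
  J4: C=32, d=35 → on time
  J5: C=34, d=44 → on time
  J6: C=41, d=37 → TARDY
  J7: C=50, d=17 → TARDY
  J8: C=52, d=32 → TARDY
Tardy jobs: J6, J7, J8
Count = 3


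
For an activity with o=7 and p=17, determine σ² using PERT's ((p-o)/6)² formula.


σ² = ((p - o) / 6)² = (p - o)² / 36
= (17 - 7)² / 36
= 10² / 36
= 100 / 36
= 2.7778


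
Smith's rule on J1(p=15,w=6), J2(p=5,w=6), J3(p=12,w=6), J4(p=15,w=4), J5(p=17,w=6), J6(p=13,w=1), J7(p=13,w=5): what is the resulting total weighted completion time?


WSPT order (by p/w): J2 → J3 → J1 → J7 → J5 → J4 → J6
  J2: C=5, w·C=6×5=30
  J3: C=17, w·C=6×17=102
  J1: C=32, w·C=6×32=192
  J7: C=45, w·C=5×45=225
  J5: C=62, w·C=6×62=372
  J4: C=77, w·C=4×77=308
  J6: C=90, w·C=1×90=90
Σ w·C = 1319
= 1319


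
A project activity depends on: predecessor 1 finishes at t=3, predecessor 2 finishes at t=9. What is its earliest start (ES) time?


ES = max of all predecessor completion times
Predecessors: [3, 9]
ES = max(3, 9)
= 9


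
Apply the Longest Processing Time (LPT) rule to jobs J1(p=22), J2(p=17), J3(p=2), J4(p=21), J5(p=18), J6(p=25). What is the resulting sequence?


LPT: sort by longest processing time first
  J6: p=25
  J1: p=22
  J4: p=21
  J5: p=18
  J2: p=17
  J3: p=2
Order: J6 → J1 → J4 → J5 → J2 → J3


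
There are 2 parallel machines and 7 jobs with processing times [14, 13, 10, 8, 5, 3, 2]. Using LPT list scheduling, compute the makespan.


Jobs (LPT sorted): [14, 13, 10, 8, 5, 3, 2]
Machines: 2
  J=14 → Machine 1 (load: 0+14=14)
  J=13 → Machine 2 (load: 0+13=13)
  J=10 → Machine 2 (load: 13+10=23)
  J=8 → Machine 1 (load: 14+8=22)
  J=5 → Machine 1 (load: 22+5=27)
  J=3 → Machine 2 (load: 23+3=26)
  J=2 → Machine 2 (load: 26+2=28)
Machine loads: [27, 28]
Makespan = max = 28 time units


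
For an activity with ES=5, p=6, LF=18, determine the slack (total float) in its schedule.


EF = ES + duration = 5 + 6 = 11
LS = LF - duration = 18 - 6 = 12
Total Float = LF - EF = 18 - 11
(or LS - ES = 12 - 5)
= 7


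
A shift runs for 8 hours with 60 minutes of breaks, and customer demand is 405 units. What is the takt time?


Available = 8×60 - 60 = 420 min
Takt time = 420 / 405
= 1.04 min/unit


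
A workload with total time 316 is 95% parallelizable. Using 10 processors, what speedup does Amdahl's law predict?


Amdahl's law: T_p = T × ((1-p) + p/N)
= 316 × ((1-0.95) + 0.95/10)
= 316 × (0.05 + 0.0950)
= 316 × 0.1450
= 45.82
Speedup = 316/45.82
= 6.90×


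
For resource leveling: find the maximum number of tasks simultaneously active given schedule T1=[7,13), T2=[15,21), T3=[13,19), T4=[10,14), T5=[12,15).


Check each time point for overlaps:
  t=12: 3 tasks active (T1, T4, T5)
Max concurrent = 3


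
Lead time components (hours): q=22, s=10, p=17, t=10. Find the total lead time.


Lead time = queue + setup + processing + transit
= 22 + 10 + 17 + 10
= 59 hours


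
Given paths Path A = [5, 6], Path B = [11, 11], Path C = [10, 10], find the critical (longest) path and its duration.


Path A: 5 + 6 = 11
Path B: 11 + 11 = 22
Path C: 10 + 10 = 20
Critical path = longest = max(11, 22, 20)
= 22 (Path B)


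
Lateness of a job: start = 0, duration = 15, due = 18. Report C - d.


Completion = 0 + 15 = 15
Lateness = C - d = 15 - 18
= -3


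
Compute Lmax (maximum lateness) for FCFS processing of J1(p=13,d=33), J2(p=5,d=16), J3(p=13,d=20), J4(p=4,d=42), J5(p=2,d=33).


Lateness per job (L = C - d):
  J1: C=13, d=33, L=-20
  J2: C=18, d=16, L=2
  J3: C=31, d=20, L=11
  J4: C=35, d=42, L=-7
  J5: C=37, d=33, L=4
Lmax = max(-20, 2, 11, -7, 4)
= 11


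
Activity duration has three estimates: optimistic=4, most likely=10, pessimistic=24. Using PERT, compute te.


te = (o + 4m + p) / 6
= (4 + 4×10 + 24) / 6
= (4 + 40 + 24) / 6
= 68 / 6
= 11.33


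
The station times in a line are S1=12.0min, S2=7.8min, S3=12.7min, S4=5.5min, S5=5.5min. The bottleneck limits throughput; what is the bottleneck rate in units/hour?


Bottleneck = longest station time
Station times: [12.0, 7.8, 12.7, 5.5, 5.5]
Max = 12.7 min
Rate = 60 / 12.7
= 4.72 units/hour (bottleneck: 12.7min)


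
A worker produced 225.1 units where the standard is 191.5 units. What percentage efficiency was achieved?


Efficiency = (actual / standard) × 100
= (225.1 / 191.5) × 100
= 117.5%


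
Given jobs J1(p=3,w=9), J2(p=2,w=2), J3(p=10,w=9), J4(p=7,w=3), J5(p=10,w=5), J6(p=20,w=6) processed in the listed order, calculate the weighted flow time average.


Completion times:
  J1: C=3, w×C=9×3=27
  J2: C=5, w×C=2×5=10
  J3: C=15, w×C=9×15=135
  J4: C=22, w×C=3×22=66
  J5: C=32, w×C=5×32=160
  J6: C=52, w×C=6×52=312
Sum w×C = 710
Sum w = 34
Weighted avg = 710/34
= 20.88


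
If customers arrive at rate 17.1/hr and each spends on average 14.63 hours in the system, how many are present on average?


Little's law: L = λ × W
= 17.1 × 14.63
= 250.17


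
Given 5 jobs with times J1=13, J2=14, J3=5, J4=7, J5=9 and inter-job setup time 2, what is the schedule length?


Makespan = Σ processing + (n-1) × setup
= (13 + 14 + 5 + 7 + 9) + (5-1)×2
= 48 + 8
= 56 time units


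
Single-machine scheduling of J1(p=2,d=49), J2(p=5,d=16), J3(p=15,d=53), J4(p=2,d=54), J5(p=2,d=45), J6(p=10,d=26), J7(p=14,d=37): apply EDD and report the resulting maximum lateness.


EDD order: J2 → J6 → J7 → J5 → J1 → J3 → J4
Completion and lateness:
  J2: C=5, d=16, L=5-16=-11
  J6: C=15, d=26, L=15-26=-11
  J7: C=29, d=37, L=29-37=-8
  J5: C=31, d=45, L=31-45=-14
  J1: C=33, d=49, L=33-49=-16
  J3: C=48, d=53, L=48-53=-5
  J4: C=50, d=54, L=50-54=-4
Lmax = max(-11, -11, -8, -14, -16, -5, -4)
= -4


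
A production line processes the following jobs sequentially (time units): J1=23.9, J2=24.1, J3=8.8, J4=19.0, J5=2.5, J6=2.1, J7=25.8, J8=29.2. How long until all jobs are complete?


Sequential makespan: sum all processing times
= 23.9 + 24.1 + 8.8 + 19.0 + 2.5 + 2.1 + 25.8 + 29.2
= 135.4 time units


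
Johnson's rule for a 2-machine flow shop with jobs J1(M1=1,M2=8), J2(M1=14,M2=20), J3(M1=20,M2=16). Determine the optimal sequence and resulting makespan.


Johnson's rule:
Group 1 (M1≤M2, sort by M1): ['J1', 'J2']
Group 2 (M1>M2, sort desc M2): ['J3']
Sequence: J1 → J2 → J3
Makespan calculation:
  J1: M1 done=1, M2 done=9
  J2: M1 done=15, M2 done=35
  J3: M1 done=35, M2 done=51
= Sequence: J1 → J2 → J3, Makespan: 51


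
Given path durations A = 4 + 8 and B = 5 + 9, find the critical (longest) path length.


Path A: 4 + 8 = 12
Path B: 5 + 9 = 14
Critical path = longest = max(12, 14)
= 14 (Path B)


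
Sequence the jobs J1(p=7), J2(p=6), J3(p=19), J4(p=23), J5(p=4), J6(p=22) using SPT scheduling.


SPT: sort by shortest processing time
  J5: p=4
  J2: p=6
  J1: p=7
  J3: p=19
  J6: p=22
  J4: p=23
Order: J5 → J2 → J1 → J3 → J6 → J4


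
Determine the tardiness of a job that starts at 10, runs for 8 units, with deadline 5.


Completion = start + processing = 10 + 8 = 18
Tardiness = max(0, C - d) = max(0, 18 - 5)
= max(0, 13)
= 13


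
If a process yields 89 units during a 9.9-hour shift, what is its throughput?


Throughput = units / time
= 89 / 9.9
= 9.0 units/hour


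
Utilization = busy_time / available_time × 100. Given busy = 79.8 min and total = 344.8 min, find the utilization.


Utilization = busy / total × 100
= 79.8 / 344.8 × 100
= 23.1%


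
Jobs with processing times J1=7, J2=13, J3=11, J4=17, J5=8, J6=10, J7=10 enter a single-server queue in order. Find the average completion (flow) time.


Completion times:
  J1: completes at 7
  J2: completes at 20
  J3: completes at 31
  J4: completes at 48
  J5: completes at 56
  J6: completes at 66
  J7: completes at 76
Sum = 304
Average = 304/7
= 43.43


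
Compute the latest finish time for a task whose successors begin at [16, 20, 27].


LF = min of all successor start times
Successors start at: [16, 20, 27]
LF = min(16, 20, 27)
= 16


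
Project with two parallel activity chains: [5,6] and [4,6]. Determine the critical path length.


Path A: 5 + 6 = 11
Path B: 4 + 6 = 10
Critical path = longest = max(11, 10)
= 11 (Path A)


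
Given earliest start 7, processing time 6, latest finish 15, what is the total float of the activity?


EF = ES + duration = 7 + 6 = 13
LS = LF - duration = 15 - 6 = 9
Total Float = LF - EF = 15 - 13
(or LS - ES = 9 - 7)
= 2


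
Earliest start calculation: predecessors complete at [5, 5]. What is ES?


ES = max of all predecessor completion times
Predecessors: [5, 5]
ES = max(5, 5)
= 5


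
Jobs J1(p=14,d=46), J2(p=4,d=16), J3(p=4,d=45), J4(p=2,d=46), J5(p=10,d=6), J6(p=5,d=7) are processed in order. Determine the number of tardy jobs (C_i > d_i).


Completion vs due date:
  J1: C=14, d=46 → on time
  J2: C=18, d=16 → TARDY
  J3: C=22, d=45 → on time
  J4: C=24, d=46 → on time
  J5: C=34, d=6 → TARDY
  J6: C=39, d=7 → TARDY
Tardy jobs: J2, J5, J6
Count = 3


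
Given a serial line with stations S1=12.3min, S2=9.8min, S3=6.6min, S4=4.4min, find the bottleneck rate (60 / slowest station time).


Bottleneck = longest station time
Station times: [12.3, 9.8, 6.6, 4.4]
Max = 12.3 min
Rate = 60 / 12.3
= 4.88 units/hour (bottleneck: 12.3min)


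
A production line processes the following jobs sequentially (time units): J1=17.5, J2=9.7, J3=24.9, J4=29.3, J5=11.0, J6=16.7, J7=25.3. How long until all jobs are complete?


Sequential makespan: sum all processing times
= 17.5 + 9.7 + 24.9 + 29.3 + 11.0 + 16.7 + 25.3
= 134.4 time units


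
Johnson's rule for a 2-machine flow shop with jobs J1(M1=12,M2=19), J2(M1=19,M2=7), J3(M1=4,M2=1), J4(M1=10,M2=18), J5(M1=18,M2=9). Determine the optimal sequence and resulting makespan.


Johnson's rule:
Group 1 (M1≤M2, sort by M1): ['J4', 'J1']
Group 2 (M1>M2, sort desc M2): ['J5', 'J2', 'J3']
Sequence: J4 → J1 → J5 → J2 → J3
Makespan calculation:
  J4: M1 done=10, M2 done=28
  J1: M1 done=22, M2 done=47
  J5: M1 done=40, M2 done=56
  J2: M1 done=59, M2 done=66
  J3: M1 done=63, M2 done=67
= Sequence: J4 → J1 → J5 → J2 → J3, Makespan: 67


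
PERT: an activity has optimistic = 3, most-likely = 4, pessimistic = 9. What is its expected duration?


te = (o + 4m + p) / 6
= (3 + 4×4 + 9) / 6
= (3 + 16 + 9) / 6
= 28 / 6
= 4.67


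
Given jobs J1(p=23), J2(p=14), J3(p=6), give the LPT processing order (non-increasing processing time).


LPT: sort by longest processing time first
  J1: p=23
  J2: p=14
  J3: p=6
Order: J1 → J2 → J3


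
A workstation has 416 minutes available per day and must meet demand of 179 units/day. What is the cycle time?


Cycle time = available time / demand
= 416 / 179
= 2.32 min/unit


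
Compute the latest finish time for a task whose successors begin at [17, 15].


LF = min of all successor start times
Successors start at: [17, 15]
LF = min(17, 15)
= 15


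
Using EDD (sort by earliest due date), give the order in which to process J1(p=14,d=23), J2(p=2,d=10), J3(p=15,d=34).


EDD: sort by earliest due date
  J2: d=10, p=2
  J1: d=23, p=14
  J3: d=34, p=15
Order: J2 → J1 → J3


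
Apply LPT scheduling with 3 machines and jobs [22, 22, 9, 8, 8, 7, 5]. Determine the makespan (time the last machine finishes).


Jobs (LPT sorted): [22, 22, 9, 8, 8, 7, 5]
Machines: 3
  J=22 → Machine 1 (load: 0+22=22)
  J=22 → Machine 2 (load: 0+22=22)
  J=9 → Machine 3 (load: 0+9=9)
  J=8 → Machine 3 (load: 9+8=17)
  J=8 → Machine 3 (load: 17+8=25)
  J=7 → Machine 1 (load: 22+7=29)
  J=5 → Machine 2 (load: 22+5=27)
Machine loads: [29, 27, 25]
Makespan = max = 29 time units


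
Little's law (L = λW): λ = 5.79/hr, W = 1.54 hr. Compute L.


Little's law: L = λ × W
= 5.79 × 1.54
= 8.92


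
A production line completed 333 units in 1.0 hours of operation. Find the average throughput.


Throughput = units / time
= 333 / 1.0
= 333.0 units/hour


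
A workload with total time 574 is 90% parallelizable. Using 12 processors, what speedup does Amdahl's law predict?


Amdahl's law: T_p = T × ((1-p) + p/N)
= 574 × ((1-0.9) + 0.9/12)
= 574 × (0.10 + 0.0750)
= 574 × 0.1750
= 100.45
Speedup = 574/100.45
= 5.71×


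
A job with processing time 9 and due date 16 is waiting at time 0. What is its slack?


Slack = due - current_time - processing
= 16 - 0 - 9
= 7


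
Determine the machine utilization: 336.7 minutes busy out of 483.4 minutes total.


Utilization = busy / total × 100
= 336.7 / 483.4 × 100
= 69.7%


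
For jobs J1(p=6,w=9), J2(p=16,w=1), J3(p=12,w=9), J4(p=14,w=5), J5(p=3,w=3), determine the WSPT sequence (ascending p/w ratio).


WSPT (Smith's rule): sort by p/w ascending
  J1: p/w = 6/9 = 0.667
  J5: p/w = 3/3 = 1.000
  J3: p/w = 12/9 = 1.333
  J4: p/w = 14/5 = 2.800
  J2: p/w = 16/1 = 16.000
Order: J1 → J5 → J3 → J4 → J2


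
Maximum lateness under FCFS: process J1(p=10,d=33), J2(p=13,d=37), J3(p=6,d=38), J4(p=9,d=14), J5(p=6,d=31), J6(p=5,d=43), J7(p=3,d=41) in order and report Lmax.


Lateness per job (L = C - d):
  J1: C=10, d=33, L=-23
  J2: C=23, d=37, L=-14
  J3: C=29, d=38, L=-9
  J4: C=38, d=14, L=24
  J5: C=44, d=31, L=13
  J6: C=49, d=43, L=6
  J7: C=52, d=41, L=11
Lmax = max(-23, -14, -9, 24, 13, 6, 11)
= 24


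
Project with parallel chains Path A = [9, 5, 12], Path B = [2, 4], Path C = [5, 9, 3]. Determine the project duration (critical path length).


Path A: 9 + 5 + 12 = 26
Path B: 2 + 4 = 6
Path C: 5 + 9 + 3 = 17
Critical path = longest = max(26, 6, 17)
= 26 (Path A)


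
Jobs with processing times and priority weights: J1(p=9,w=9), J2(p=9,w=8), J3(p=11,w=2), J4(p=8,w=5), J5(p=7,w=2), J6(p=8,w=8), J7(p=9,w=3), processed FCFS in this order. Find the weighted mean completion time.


Completion times:
  J1: C=9, w×C=9×9=81
  J2: C=18, w×C=8×18=144
  J3: C=29, w×C=2×29=58
  J4: C=37, w×C=5×37=185
  J5: C=44, w×C=2×44=88
  J6: C=52, w×C=8×52=416
  J7: C=61, w×C=3×61=183
Sum w×C = 1155
Sum w = 37
Weighted avg = 1155/37
= 31.22


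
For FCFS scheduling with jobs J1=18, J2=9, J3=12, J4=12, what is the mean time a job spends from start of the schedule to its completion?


Completion times:
  J1: completes at 18
  J2: completes at 27
  J3: completes at 39
  J4: completes at 51
Sum = 135
Average = 135/4
= 33.75


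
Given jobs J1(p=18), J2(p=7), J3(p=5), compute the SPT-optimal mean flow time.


SPT order: J3 → J2 → J1
Completion times:
  J3: C=5
  J2: C=12
  J1: C=30
Sum = 47, n = 3
Mean flow = 47/3
= 15.67


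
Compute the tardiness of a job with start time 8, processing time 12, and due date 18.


Completion = start + processing = 8 + 12 = 20
Tardiness = max(0, C - d) = max(0, 20 - 18)
= max(0, 2)
= 2


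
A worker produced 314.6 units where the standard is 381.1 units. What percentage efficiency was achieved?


Efficiency = (actual / standard) × 100
= (314.6 / 381.1) × 100
= 82.6%


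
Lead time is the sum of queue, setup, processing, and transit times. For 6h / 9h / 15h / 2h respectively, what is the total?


Lead time = queue + setup + processing + transit
= 6 + 9 + 15 + 2
= 32 hours


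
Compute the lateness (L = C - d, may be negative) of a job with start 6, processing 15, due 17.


Completion = 6 + 15 = 21
Lateness = C - d = 21 - 17
= 4


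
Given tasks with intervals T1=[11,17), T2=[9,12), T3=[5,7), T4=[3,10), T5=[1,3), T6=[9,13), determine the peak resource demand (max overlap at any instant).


Check each time point for overlaps:
  t=9: 3 tasks active (T2, T4, T6)
Max concurrent = 3


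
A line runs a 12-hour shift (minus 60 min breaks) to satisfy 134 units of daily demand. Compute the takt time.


Available = 12×60 - 60 = 660 min
Takt time = 660 / 134
= 4.93 min/unit


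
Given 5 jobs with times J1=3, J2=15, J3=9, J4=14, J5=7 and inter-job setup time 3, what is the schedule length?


Makespan = Σ processing + (n-1) × setup
= (3 + 15 + 9 + 14 + 7) + (5-1)×3
= 48 + 12
= 60 time units


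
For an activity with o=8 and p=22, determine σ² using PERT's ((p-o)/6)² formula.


σ² = ((p - o) / 6)² = (p - o)² / 36
= (22 - 8)² / 36
= 14² / 36
= 196 / 36
= 5.4444


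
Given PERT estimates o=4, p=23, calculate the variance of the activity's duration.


σ² = ((p - o) / 6)² = (p - o)² / 36
= (23 - 4)² / 36
= 19² / 36
= 361 / 36
= 10.0278


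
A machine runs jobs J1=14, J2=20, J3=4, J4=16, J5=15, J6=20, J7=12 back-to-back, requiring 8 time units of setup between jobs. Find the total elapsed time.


Makespan = Σ processing + (n-1) × setup
= (14 + 20 + 4 + 16 + 15 + 20 + 12) + (7-1)×8
= 101 + 48
= 149 time units


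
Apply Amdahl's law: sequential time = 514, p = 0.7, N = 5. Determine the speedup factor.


Amdahl's law: T_p = T × ((1-p) + p/N)
= 514 × ((1-0.7) + 0.7/5)
= 514 × (0.30 + 0.1400)
= 514 × 0.4400
= 226.16
Speedup = 514/226.16
= 2.27×


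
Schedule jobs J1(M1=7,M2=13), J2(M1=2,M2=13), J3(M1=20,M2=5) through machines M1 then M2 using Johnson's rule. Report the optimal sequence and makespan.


Johnson's rule:
Group 1 (M1≤M2, sort by M1): ['J2', 'J1']
Group 2 (M1>M2, sort desc M2): ['J3']
Sequence: J2 → J1 → J3
Makespan calculation:
  J2: M1 done=2, M2 done=15
  J1: M1 done=9, M2 done=28
  J3: M1 done=29, M2 done=34
= Sequence: J2 → J1 → J3, Makespan: 34


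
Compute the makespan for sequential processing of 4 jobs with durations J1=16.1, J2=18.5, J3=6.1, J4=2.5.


Sequential makespan: sum all processing times
= 16.1 + 18.5 + 6.1 + 2.5
= 43.2 time units


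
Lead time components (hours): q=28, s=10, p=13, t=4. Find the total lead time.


Lead time = queue + setup + processing + transit
= 28 + 10 + 13 + 4
= 55 hours


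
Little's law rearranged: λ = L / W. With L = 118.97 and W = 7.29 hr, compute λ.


Little's law: L = λW → λ = L / W
= 118.97 / 7.29
= 16.32 per hour


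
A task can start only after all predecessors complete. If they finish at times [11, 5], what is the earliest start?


ES = max of all predecessor completion times
Predecessors: [11, 5]
ES = max(11, 5)
= 11


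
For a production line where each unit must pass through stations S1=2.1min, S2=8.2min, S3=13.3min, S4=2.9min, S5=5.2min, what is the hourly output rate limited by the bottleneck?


Bottleneck = longest station time
Station times: [2.1, 8.2, 13.3, 2.9, 5.2]
Max = 13.3 min
Rate = 60 / 13.3
= 4.51 units/hour (bottleneck: 13.3min)


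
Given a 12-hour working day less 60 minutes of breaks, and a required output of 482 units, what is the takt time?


Available = 12×60 - 60 = 660 min
Takt time = 660 / 482
= 1.37 min/unit


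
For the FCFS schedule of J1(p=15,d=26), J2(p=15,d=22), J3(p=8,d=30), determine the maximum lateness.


Lateness per job (L = C - d):
  J1: C=15, d=26, L=-11
  J2: C=30, d=22, L=8
  J3: C=38, d=30, L=8
Lmax = max(-11, 8, 8)
= 8


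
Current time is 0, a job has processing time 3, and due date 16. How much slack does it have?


Slack = due - current_time - processing
= 16 - 0 - 3
= 13


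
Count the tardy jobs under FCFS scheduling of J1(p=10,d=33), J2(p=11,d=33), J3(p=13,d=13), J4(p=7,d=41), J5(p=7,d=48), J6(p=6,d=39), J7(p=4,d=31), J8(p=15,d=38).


Completion vs due date:
  J1: C=10, d=33 → on time
  J2: C=21, d=33 → on time
  J3: C=34, d=13 → TARDY
  J4: C=41, d=41 → on time
  J5: C=48, d=48 → on time
  J6: C=54, d=39 → TARDY
  J7: C=58, d=31 → TARDY
  J8: C=73, d=38 → TARDY
Tardy jobs: J3, J6, J7, J8
Count = 4


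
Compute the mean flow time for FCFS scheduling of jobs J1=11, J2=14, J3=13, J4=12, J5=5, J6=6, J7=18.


Completion times:
  J1: completes at 11
  J2: completes at 25
  J3: completes at 38
  J4: completes at 50
  J5: completes at 55
  J6: completes at 61
  J7: completes at 79
Sum = 319
Average = 319/7
= 45.57


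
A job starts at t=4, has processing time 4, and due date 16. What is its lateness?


Completion = 4 + 4 = 8
Lateness = C - d = 8 - 16
= -8


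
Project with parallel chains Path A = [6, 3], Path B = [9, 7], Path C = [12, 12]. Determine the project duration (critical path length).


Path A: 6 + 3 = 9
Path B: 9 + 7 = 16
Path C: 12 + 12 = 24
Critical path = longest = max(9, 16, 24)
= 24 (Path C)


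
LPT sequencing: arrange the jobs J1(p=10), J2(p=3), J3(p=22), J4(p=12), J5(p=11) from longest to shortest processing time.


LPT: sort by longest processing time first
  J3: p=22
  J4: p=12
  J5: p=11
  J1: p=10
  J2: p=3
Order: J3 → J4 → J5 → J1 → J2


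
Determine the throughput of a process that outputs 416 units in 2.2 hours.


Throughput = units / time
= 416 / 2.2
= 189.1 units/hour


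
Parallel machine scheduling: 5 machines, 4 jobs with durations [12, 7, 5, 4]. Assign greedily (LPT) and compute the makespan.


Jobs (LPT sorted): [12, 7, 5, 4]
Machines: 5
  J=12 → Machine 1 (load: 0+12=12)
  J=7 → Machine 2 (load: 0+7=7)
  J=5 → Machine 3 (load: 0+5=5)
  J=4 → Machine 4 (load: 0+4=4)
Machine loads: [12, 7, 5, 4, 0]
Makespan = max = 12 time units


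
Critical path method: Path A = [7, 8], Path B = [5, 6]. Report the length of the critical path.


Path A: 7 + 8 = 15
Path B: 5 + 6 = 11
Critical path = longest = max(15, 11)
= 15 (Path A)


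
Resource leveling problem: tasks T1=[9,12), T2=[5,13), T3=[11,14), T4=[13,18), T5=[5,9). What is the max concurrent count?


Check each time point for overlaps:
  t=11: 3 tasks active (T1, T2, T3)
Max concurrent = 3


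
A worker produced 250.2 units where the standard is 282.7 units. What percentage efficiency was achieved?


Efficiency = (actual / standard) × 100
= (250.2 / 282.7) × 100
= 88.5%


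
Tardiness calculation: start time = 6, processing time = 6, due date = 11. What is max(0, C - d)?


Completion = start + processing = 6 + 6 = 12
Tardiness = max(0, C - d) = max(0, 12 - 11)
= max(0, 1)
= 1


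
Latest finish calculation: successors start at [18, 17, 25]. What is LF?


LF = min of all successor start times
Successors start at: [18, 17, 25]
LF = min(18, 17, 25)
= 17


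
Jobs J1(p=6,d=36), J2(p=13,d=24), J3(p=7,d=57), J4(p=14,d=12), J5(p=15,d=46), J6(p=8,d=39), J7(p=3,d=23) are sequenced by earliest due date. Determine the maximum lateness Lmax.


EDD order: J4 → J7 → J2 → J1 → J6 → J5 → J3
Completion and lateness:
  J4: C=14, d=12, L=14-12=2
  J7: C=17, d=23, L=17-23=-6
  J2: C=30, d=24, L=30-24=6
  J1: C=36, d=36, L=36-36=0
  J6: C=44, d=39, L=44-39=5
  J5: C=59, d=46, L=59-46=13
  J3: C=66, d=57, L=66-57=9
Lmax = max(2, -6, 6, 0, 5, 13, 9)
= 13


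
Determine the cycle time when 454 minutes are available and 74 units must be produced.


Cycle time = available time / demand
= 454 / 74
= 6.14 min/unit


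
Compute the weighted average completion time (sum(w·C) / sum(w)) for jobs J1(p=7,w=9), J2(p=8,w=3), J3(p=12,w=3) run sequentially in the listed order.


Completion times:
  J1: C=7, w×C=9×7=63
  J2: C=15, w×C=3×15=45
  J3: C=27, w×C=3×27=81
Sum w×C = 189
Sum w = 15
Weighted avg = 189/15
= 12.60


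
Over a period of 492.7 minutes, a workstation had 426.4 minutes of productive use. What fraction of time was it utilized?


Utilization = busy / total × 100
= 426.4 / 492.7 × 100
= 86.5%


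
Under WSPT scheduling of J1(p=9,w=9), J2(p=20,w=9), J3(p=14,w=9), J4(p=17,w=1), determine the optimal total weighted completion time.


WSPT order (by p/w): J1 → J3 → J2 → J4
  J1: C=9, w·C=9×9=81
  J3: C=23, w·C=9×23=207
  J2: C=43, w·C=9×43=387
  J4: C=60, w·C=1×60=60
Σ w·C = 735
= 735


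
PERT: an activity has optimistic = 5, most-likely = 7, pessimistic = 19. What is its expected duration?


te = (o + 4m + p) / 6
= (5 + 4×7 + 19) / 6
= (5 + 28 + 19) / 6
= 52 / 6
= 8.67


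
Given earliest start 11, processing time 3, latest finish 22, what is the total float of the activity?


EF = ES + duration = 11 + 3 = 14
LS = LF - duration = 22 - 3 = 19
Total Float = LF - EF = 22 - 14
(or LS - ES = 19 - 11)
= 8


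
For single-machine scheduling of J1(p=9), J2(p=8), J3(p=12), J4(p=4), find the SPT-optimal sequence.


SPT: sort by shortest processing time
  J4: p=4
  J2: p=8
  J1: p=9
  J3: p=12
Order: J4 → J2 → J1 → J3


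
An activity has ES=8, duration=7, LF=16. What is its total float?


EF = ES + duration = 8 + 7 = 15
LS = LF - duration = 16 - 7 = 9
Total Float = LF - EF = 16 - 15
(or LS - ES = 9 - 8)
= 1


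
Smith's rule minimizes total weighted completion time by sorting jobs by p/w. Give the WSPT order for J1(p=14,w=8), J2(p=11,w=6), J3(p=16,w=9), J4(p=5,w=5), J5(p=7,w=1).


WSPT (Smith's rule): sort by p/w ascending
  J4: p/w = 5/5 = 1.000
  J1: p/w = 14/8 = 1.750
  J3: p/w = 16/9 = 1.778
  J2: p/w = 11/6 = 1.833
  J5: p/w = 7/1 = 7.000
Order: J4 → J1 → J3 → J2 → J5


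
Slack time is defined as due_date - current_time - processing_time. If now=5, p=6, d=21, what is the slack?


Slack = due - current_time - processing
= 21 - 5 - 6
= 10


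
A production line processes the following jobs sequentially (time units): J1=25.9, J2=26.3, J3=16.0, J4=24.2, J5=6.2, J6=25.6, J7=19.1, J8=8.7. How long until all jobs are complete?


Sequential makespan: sum all processing times
= 25.9 + 26.3 + 16.0 + 24.2 + 6.2 + 25.6 + 19.1 + 8.7
= 152.0 time units


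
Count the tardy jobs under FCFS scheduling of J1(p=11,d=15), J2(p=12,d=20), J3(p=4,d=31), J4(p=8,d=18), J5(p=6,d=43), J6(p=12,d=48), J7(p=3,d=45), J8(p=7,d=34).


Completion vs due date:
  J1: C=11, d=15 → on time
  J2: C=23, d=20 → TARDY
  J3: C=27, d=31 → on time
  J4: C=35, d=18 → TARDY
  J5: C=41, d=43 → on time
  J6: C=53, d=48 → TARDY
  J7: C=56, d=45 → TARDY
  J8: C=63, d=34 → TARDY
Tardy jobs: J2, J4, J6, J7, J8
Count = 5


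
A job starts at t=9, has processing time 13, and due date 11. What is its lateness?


Completion = 9 + 13 = 22
Lateness = C - d = 22 - 11
= 11


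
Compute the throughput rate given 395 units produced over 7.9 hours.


Throughput = units / time
= 395 / 7.9
= 50.0 units/hour


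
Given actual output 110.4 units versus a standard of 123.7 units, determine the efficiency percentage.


Efficiency = (actual / standard) × 100
= (110.4 / 123.7) × 100
= 89.2%


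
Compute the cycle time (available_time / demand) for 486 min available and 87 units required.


Cycle time = available time / demand
= 486 / 87
= 5.59 min/unit


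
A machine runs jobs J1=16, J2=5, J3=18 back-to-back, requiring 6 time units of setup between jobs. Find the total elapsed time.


Makespan = Σ processing + (n-1) × setup
= (16 + 5 + 18) + (3-1)×6
= 39 + 12
= 51 time units


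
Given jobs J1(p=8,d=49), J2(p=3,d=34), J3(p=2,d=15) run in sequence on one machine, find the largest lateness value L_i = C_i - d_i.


Lateness per job (L = C - d):
  J1: C=8, d=49, L=-41
  J2: C=11, d=34, L=-23
  J3: C=13, d=15, L=-2
Lmax = max(-41, -23, -2)
= -2


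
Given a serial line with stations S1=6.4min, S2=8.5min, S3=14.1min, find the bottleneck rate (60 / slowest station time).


Bottleneck = longest station time
Station times: [6.4, 8.5, 14.1]
Max = 14.1 min
Rate = 60 / 14.1
= 4.26 units/hour (bottleneck: 14.1min)


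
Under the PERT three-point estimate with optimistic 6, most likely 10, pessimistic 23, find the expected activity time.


te = (o + 4m + p) / 6
= (6 + 4×10 + 23) / 6
= (6 + 40 + 23) / 6
= 69 / 6
= 11.50


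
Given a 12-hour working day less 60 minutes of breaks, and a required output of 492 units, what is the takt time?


Available = 12×60 - 60 = 660 min
Takt time = 660 / 492
= 1.34 min/unit


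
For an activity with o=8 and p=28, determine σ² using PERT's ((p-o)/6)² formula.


σ² = ((p - o) / 6)² = (p - o)² / 36
= (28 - 8)² / 36
= 20² / 36
= 400 / 36
= 11.1111


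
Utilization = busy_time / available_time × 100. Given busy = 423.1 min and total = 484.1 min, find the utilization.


Utilization = busy / total × 100
= 423.1 / 484.1 × 100
= 87.4%


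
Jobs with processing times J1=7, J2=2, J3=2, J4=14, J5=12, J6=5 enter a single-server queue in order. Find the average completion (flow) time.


Completion times:
  J1: completes at 7
  J2: completes at 9
  J3: completes at 11
  J4: completes at 25
  J5: completes at 37
  J6: completes at 42
Sum = 131
Average = 131/6
= 21.83


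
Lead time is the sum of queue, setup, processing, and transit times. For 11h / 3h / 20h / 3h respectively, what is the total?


Lead time = queue + setup + processing + transit
= 11 + 3 + 20 + 3
= 37 hours


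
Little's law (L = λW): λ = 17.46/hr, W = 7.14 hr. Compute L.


Little's law: L = λ × W
= 17.46 × 7.14
= 124.66


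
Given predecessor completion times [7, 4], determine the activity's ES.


ES = max of all predecessor completion times
Predecessors: [7, 4]
ES = max(7, 4)
= 7


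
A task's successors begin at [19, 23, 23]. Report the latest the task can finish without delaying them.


LF = min of all successor start times
Successors start at: [19, 23, 23]
LF = min(19, 23, 23)
= 19


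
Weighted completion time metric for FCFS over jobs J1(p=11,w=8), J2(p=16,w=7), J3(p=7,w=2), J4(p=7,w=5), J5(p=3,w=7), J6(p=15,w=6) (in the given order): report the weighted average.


Completion times:
  J1: C=11, w×C=8×11=88
  J2: C=27, w×C=7×27=189
  J3: C=34, w×C=2×34=68
  J4: C=41, w×C=5×41=205
  J5: C=44, w×C=7×44=308
  J6: C=59, w×C=6×59=354
Sum w×C = 1212
Sum w = 35
Weighted avg = 1212/35
= 34.63


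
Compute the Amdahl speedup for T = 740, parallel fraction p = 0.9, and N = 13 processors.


Amdahl's law: T_p = T × ((1-p) + p/N)
= 740 × ((1-0.9) + 0.9/13)
= 740 × (0.10 + 0.0692)
= 740 × 0.1692
= 125.23
Speedup = 740/125.23
= 5.91×


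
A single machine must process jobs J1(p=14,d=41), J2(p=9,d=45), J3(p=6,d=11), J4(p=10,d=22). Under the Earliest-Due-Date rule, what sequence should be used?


EDD: sort by earliest due date
  J3: d=11, p=6
  J4: d=22, p=10
  J1: d=41, p=14
  J2: d=45, p=9
Order: J3 → J4 → J1 → J2


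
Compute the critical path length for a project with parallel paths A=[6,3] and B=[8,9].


Path A: 6 + 3 = 9
Path B: 8 + 9 = 17
Critical path = longest = max(9, 17)
= 17 (Path B)


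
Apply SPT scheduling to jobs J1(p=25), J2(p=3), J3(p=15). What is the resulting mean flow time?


SPT order: J2 → J3 → J1
Completion times:
  J2: C=3
  J3: C=18
  J1: C=43
Sum = 64, n = 3
Mean flow = 64/3
= 21.33


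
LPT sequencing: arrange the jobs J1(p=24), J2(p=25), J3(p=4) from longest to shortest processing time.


LPT: sort by longest processing time first
  J2: p=25
  J1: p=24
  J3: p=4
Order: J2 → J1 → J3


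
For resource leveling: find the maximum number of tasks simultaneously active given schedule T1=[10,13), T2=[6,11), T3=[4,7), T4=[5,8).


Check each time point for overlaps:
  t=6: 3 tasks active (T2, T3, T4)
Max concurrent = 3
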